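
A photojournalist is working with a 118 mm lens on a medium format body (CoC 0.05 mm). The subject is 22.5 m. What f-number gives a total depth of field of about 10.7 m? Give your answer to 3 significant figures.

f/2.81

Write h = H − f = f²/(N·c). The thin-lens limits are Dn = s·h/(h + (s−f)) and Df = s·h/(h − (s−f)), so DoF = Df − Dn = 2·s·(s−f)·h / (h² − (s−f)²).
That is a quadratic in h: DoF·h² − 2·s·(s−f)·h − DoF·(s−f)² = 0 ⇒ h = (s−f)·(s + √(s² + DoF²)) / DoF = 22382 × (22500 + √(22500² + 10700²)) / 10700 = 22382 × (22500 + 24914.7) / 10700 ≈ 99181 mm.
Then N = f²/(c·h) = 118² / (0.05 × 99181) = 13924 / 4959.0 ≈ 2.81.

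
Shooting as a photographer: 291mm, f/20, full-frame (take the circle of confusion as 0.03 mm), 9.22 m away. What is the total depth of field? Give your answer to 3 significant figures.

1.17 m

Hyperfocal distance H = f²/(N·c) + f = 291²/(20 × 0.03) + 291 = 84681/0.6 + 291 ≈ 141426.0 mm ≈ 141.4 m.
Near limit Dn = s·(H − f)/(H + s − 2f) = 9220 × (141426.0 − 291) / (141426.0 + 9220 − 2 × 291) = 9220 × 141135.0 / 150064.0 ≈ 8671.4 mm.
Far limit Df = s·(H − f)/(H − s) = 9220 × (141426.0 − 291) / (141426.0 − 9220) = 9220 × 141135.0 / 132206.0 ≈ 9842.7 mm.
Depth of field = Df − Dn = 9842.7 − 8671.4 ≈ 1171.3 mm ≈ 1.17 m.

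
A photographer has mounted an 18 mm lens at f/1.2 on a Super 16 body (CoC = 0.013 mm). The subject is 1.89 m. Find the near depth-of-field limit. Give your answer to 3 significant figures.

Hyperfocal distance H = f²/(N·c) + f = 18²/(1.2 × 0.013) + 18 = 324/0.0156 + 18 ≈ 20787.2 mm ≈ 20.79 m.
Near limit Dn = s·(H − f)/(H + s − 2f) = 1890 × (20787.2 − 18) / (20787.2 + 1890 − 2 × 18) = 1890 × 20769.2 / 22641.2 ≈ 1733.7 mm ≈ 1.73 m.

1.73 m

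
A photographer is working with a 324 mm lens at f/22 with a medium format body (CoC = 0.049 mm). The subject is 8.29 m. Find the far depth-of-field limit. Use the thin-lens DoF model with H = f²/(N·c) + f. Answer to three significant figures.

9.03 m

Hyperfocal distance H = f²/(N·c) + f = 324²/(22 × 0.049) + 324 = 104976/1.078 + 324 ≈ 97704.3 mm ≈ 97.70 m.
Far limit Df = s·(H − f)/(H − s) = 8290 × (97704.3 − 324) / (97704.3 − 8290) = 8290 × 97380.3 / 89414.3 ≈ 9028.6 mm ≈ 9.03 m.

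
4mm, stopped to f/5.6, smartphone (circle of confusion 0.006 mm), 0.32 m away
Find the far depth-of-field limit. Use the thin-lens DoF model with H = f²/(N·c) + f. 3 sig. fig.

0.951 m

Hyperfocal distance H = f²/(N·c) + f = 4²/(5.6 × 0.006) + 4 = 16/0.0336 + 4 ≈ 480.2 mm ≈ 0.480 m.
Far limit Df = s·(H − f)/(H − s) = 320 × (480.2 − 4) / (480.2 − 320) = 320 × 476.2 / 160.2 ≈ 951.25 mm ≈ 0.951 m.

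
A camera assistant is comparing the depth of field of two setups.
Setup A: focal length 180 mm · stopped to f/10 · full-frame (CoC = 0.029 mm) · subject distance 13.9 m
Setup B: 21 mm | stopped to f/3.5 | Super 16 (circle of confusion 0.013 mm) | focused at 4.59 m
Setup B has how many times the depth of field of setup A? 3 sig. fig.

Setup A: H = 180²/(10×0.029) + 180 ≈ 111904.1 mm; DoF = Df − Dn = 15845.9 − 12379.7 ≈ 3466.2 mm.
Setup B: H = 21²/(3.5×0.013) + 21 ≈ 9713.3 mm; DoF = Df − Dn = 8683.4 − 3119.5 ≈ 5563.9 mm.
Ratio = 5563.9 / 3466.2 ≈ 1.61.

1.61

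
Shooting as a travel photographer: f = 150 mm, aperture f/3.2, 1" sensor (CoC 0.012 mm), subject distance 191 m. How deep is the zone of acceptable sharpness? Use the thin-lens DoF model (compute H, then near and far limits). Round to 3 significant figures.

Hyperfocal distance H = f²/(N·c) + f = 150²/(3.2 × 0.012) + 150 = 22500/0.0384 + 150 ≈ 586087.5 mm ≈ 586.1 m.
Near limit Dn = s·(H − f)/(H + s − 2f) = 191000 × (586087.5 − 150) / (586087.5 + 191000 − 2 × 150) = 191000 × 585937.5 / 776787.5 ≈ 144073 mm.
Far limit Df = s·(H − f)/(H − s) = 191000 × (586087.5 − 150) / (586087.5 − 191000) = 191000 × 585937.5 / 395087.5 ≈ 283264 mm.
Depth of field = Df − Dn = 283264 − 144073 ≈ 139191 mm ≈ 139 m.

139 m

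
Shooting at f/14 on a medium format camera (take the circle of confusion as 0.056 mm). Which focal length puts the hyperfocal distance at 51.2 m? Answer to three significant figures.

From H = f²/(N·c) + f, with f ≪ H: f ≈ √(H·N·c) = √(51200 × 14 × 0.056) = √40141 ≈ 200.4 mm.
The +f correction barely moves this — solving exactly, f² + N·c·f − N·c·H = 0 ⇒ f = (−N·c + √((N·c)² + 4·N·c·H))/2 = (−0.784 + √160564)/2 ≈ 199.96 mm, so f ≈ 200 mm.

200 mm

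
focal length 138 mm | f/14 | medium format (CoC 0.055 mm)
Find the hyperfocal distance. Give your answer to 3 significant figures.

Hyperfocal distance H = f²/(N·c) + f = 138²/(14 × 0.055) + 138 = 19044/0.77 + 138 ≈ 24870.5 mm ≈ 24.9 m.

24.9 m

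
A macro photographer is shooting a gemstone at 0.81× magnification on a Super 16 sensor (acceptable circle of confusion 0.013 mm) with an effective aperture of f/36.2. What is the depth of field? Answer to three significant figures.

1.43 mm

At magnification m, DoF ≈ 2·N_eff·c/m² = 2 × 36.2 × 0.013 / 0.81² = 0.9412 / 0.6561 ≈ 1.43 mm.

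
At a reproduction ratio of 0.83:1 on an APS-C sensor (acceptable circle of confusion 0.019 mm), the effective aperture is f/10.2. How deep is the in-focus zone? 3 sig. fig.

At magnification m, DoF ≈ 2·N_eff·c/m² = 2 × 10.2 × 0.019 / 0.83² = 0.3876 / 0.6889 ≈ 0.563 mm.

0.563 mm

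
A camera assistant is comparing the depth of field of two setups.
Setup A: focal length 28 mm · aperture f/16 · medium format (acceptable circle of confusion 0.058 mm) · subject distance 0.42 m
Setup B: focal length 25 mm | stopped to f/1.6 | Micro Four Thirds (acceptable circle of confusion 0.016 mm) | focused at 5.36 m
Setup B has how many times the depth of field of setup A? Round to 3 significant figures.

4.95

Setup A: H = 28²/(16×0.058) + 28 ≈ 872.8 mm; DoF = Df − Dn = 783.58 − 286.89 ≈ 496.69 mm.
Setup B: H = 25²/(1.6×0.016) + 25 ≈ 24439.1 mm; DoF = Df − Dn = 6858.8 − 4398.8 ≈ 2460.0 mm.
Ratio = 2460.0 / 496.69 ≈ 4.95.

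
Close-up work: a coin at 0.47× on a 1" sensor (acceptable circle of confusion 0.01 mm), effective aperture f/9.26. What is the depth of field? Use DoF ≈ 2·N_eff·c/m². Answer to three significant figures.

0.838 mm

At magnification m, DoF ≈ 2·N_eff·c/m² = 2 × 9.26 × 0.01 / 0.47² = 0.1852 / 0.2209 ≈ 0.838 mm.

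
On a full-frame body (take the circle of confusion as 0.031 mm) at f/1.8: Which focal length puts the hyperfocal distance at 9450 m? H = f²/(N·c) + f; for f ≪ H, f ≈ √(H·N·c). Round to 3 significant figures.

726 mm

From H = f²/(N·c) + f, with f ≪ H: f ≈ √(H·N·c) = √(9450000 × 1.8 × 0.031) = √527310 ≈ 726.2 mm.
The +f correction barely moves this — solving exactly, f² + N·c·f − N·c·H = 0 ⇒ f = (−N·c + √((N·c)² + 4·N·c·H))/2 = (−0.0558 + √2109240)/2 ≈ 726.13 mm, so f ≈ 726 mm.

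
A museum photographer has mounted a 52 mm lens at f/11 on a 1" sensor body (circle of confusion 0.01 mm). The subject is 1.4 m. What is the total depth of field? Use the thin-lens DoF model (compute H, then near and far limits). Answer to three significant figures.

Hyperfocal distance H = f²/(N·c) + f = 52²/(11 × 0.01) + 52 = 2704/0.11 + 52 ≈ 24633.8 mm ≈ 24.63 m.
Near limit Dn = s·(H − f)/(H + s − 2f) = 1400 × (24633.8 − 52) / (24633.8 + 1400 − 2 × 52) = 1400 × 24581.8 / 25929.8 ≈ 1327.22 mm.
Far limit Df = s·(H − f)/(H − s) = 1400 × (24633.8 − 52) / (24633.8 − 1400) = 1400 × 24581.8 / 23233.8 ≈ 1481.23 mm.
Depth of field = Df − Dn = 1481.23 − 1327.22 ≈ 154.01 mm.

154 mm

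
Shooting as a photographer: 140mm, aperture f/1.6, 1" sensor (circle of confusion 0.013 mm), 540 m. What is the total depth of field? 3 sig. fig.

Hyperfocal distance H = f²/(N·c) + f = 140²/(1.6 × 0.013) + 140 = 19600/0.0208 + 140 ≈ 942447.7 mm ≈ 942.4 m.
Near limit Dn = s·(H − f)/(H + s − 2f) = 540000 × (942447.7 − 140) / (942447.7 + 540000 − 2 × 140) = 540000 × 942307.7 / 1482167.7 ≈ 343312 mm.
Far limit Df = s·(H − f)/(H − s) = 540000 × (942447.7 − 140) / (942447.7 − 540000) = 540000 × 942307.7 / 402447.7 ≈ 1264378 mm.
Depth of field = Df − Dn = 1264378 − 343312 ≈ 921066 mm ≈ 921 m.

921 m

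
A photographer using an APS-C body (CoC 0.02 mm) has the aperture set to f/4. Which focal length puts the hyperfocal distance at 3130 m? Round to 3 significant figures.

500 mm

From H = f²/(N·c) + f, with f ≪ H: f ≈ √(H·N·c) = √(3130000 × 4 × 0.02) = √250400 ≈ 500.4 mm.
The +f correction barely moves this — solving exactly, f² + N·c·f − N·c·H = 0 ⇒ f = (−N·c + √((N·c)² + 4·N·c·H))/2 = (−0.08 + √1001600)/2 ≈ 500.36 mm, so f ≈ 500 mm.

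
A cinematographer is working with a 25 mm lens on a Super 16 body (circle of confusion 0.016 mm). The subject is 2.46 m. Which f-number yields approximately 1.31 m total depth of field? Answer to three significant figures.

Write h = H − f = f²/(N·c). The thin-lens limits are Dn = s·h/(h + (s−f)) and Df = s·h/(h − (s−f)), so DoF = Df − Dn = 2·s·(s−f)·h / (h² − (s−f)²).
That is a quadratic in h: DoF·h² − 2·s·(s−f)·h − DoF·(s−f)² = 0 ⇒ h = (s−f)·(s + √(s² + DoF²)) / DoF = 2435 × (2460 + √(2460² + 1310²)) / 1310 = 2435 × (2460 + 2787.06) / 1310 ≈ 9753.1 mm.
Then N = f²/(c·h) = 25² / (0.016 × 9753.1) = 625 / 156.05 ≈ 4.01.

f/4.01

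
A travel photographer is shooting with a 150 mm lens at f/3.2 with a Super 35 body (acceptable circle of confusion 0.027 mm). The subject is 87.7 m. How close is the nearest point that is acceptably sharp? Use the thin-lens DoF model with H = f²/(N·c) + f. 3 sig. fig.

65.6 m

Hyperfocal distance H = f²/(N·c) + f = 150²/(3.2 × 0.027) + 150 = 22500/0.0864 + 150 ≈ 260566.7 mm ≈ 260.6 m.
Near limit Dn = s·(H − f)/(H + s − 2f) = 87700 × (260566.7 − 150) / (260566.7 + 87700 − 2 × 150) = 87700 × 260416.7 / 347966.7 ≈ 65634 mm ≈ 65.6 m.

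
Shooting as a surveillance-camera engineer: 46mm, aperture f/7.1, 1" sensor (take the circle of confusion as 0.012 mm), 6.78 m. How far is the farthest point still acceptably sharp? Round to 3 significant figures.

Hyperfocal distance H = f²/(N·c) + f = 46²/(7.1 × 0.012) + 46 = 2116/0.0852 + 46 ≈ 24881.7 mm ≈ 24.88 m.
Far limit Df = s·(H − f)/(H − s) = 6780 × (24881.7 − 46) / (24881.7 − 6780) = 6780 × 24835.7 / 18101.7 ≈ 9302.2 mm ≈ 9.30 m.

9.30 m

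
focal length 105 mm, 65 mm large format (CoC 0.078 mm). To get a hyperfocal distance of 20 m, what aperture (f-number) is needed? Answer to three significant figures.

f/7.10

Rearrange H = f²/(N·c) + f for N: N = f² / ((H − f)·c).
N = 105² / ((20000 − 105) × 0.078) = 11025 / 1552 ≈ 7.10.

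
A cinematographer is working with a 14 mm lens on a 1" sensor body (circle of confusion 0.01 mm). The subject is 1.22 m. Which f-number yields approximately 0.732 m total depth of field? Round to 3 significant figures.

Write h = H − f = f²/(N·c). The thin-lens limits are Dn = s·h/(h + (s−f)) and Df = s·h/(h − (s−f)), so DoF = Df − Dn = 2·s·(s−f)·h / (h² − (s−f)²).
That is a quadratic in h: DoF·h² − 2·s·(s−f)·h − DoF·(s−f)² = 0 ⇒ h = (s−f)·(s + √(s² + DoF²)) / DoF = 1206 × (1220 + √(1220² + 732²)) / 732 = 1206 × (1220 + 1422.75) / 732 ≈ 4354.0 mm.
Then N = f²/(c·h) = 14² / (0.01 × 4354.0) = 196 / 43.540 ≈ 4.50.

f/4.50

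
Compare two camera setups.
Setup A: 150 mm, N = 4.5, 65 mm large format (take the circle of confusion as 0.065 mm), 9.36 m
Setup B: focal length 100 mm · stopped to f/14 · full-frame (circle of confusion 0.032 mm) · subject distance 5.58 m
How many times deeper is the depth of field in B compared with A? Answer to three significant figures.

1.28

Setup A: H = 150²/(4.5×0.065) + 150 ≈ 77073.1 mm; DoF = Df − Dn = 10633.1 − 8359.2 ≈ 2273.9 mm.
Setup B: H = 100²/(14×0.032) + 100 ≈ 22421.4 mm; DoF = Df − Dn = 7395.7 − 4480.1 ≈ 2915.6 mm.
Ratio = 2915.6 / 2273.9 ≈ 1.28.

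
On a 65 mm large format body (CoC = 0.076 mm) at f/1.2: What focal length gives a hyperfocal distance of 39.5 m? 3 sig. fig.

From H = f²/(N·c) + f, with f ≪ H: f ≈ √(H·N·c) = √(39500 × 1.2 × 0.076) = √3602.4 ≈ 60.02 mm.
The +f correction barely moves this — solving exactly, f² + N·c·f − N·c·H = 0 ⇒ f = (−N·c + √((N·c)² + 4·N·c·H))/2 = (−0.0912 + √14410)/2 ≈ 59.974 mm, so f ≈ 60.0 mm.

60.0 mm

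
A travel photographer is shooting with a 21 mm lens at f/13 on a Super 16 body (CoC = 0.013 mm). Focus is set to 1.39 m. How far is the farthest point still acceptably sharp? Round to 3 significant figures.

2.92 m

Hyperfocal distance H = f²/(N·c) + f = 21²/(13 × 0.013) + 21 = 441/0.169 + 21 ≈ 2630.5 mm ≈ 2.630 m.
Far limit Df = s·(H − f)/(H − s) = 1390 × (2630.5 − 21) / (2630.5 − 1390) = 1390 × 2609.5 / 1240.5 ≈ 2924.0 mm ≈ 2.92 m.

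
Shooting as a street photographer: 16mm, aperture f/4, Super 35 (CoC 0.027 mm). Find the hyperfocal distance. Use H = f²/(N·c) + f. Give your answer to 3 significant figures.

2.39 m

Hyperfocal distance H = f²/(N·c) + f = 16²/(4 × 0.027) + 16 = 256/0.108 + 16 ≈ 2386.4 mm ≈ 2.39 m.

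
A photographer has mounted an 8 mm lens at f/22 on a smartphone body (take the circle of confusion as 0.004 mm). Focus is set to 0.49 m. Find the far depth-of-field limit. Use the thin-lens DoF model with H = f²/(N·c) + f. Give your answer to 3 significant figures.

Hyperfocal distance H = f²/(N·c) + f = 8²/(22 × 0.004) + 8 = 64/0.088 + 8 ≈ 735.3 mm ≈ 0.735 m.
Far limit Df = s·(H − f)/(H − s) = 490 × (735.3 − 8) / (735.3 − 490) = 490 × 727.3 / 245.3 ≈ 1452.9 mm ≈ 1.45 m.

1.45 m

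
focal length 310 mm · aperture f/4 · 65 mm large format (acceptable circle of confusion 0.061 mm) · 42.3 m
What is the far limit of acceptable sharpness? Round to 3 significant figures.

47.3 m

Hyperfocal distance H = f²/(N·c) + f = 310²/(4 × 0.061) + 310 = 96100/0.244 + 310 ≈ 394162.5 mm ≈ 394.2 m.
Far limit Df = s·(H − f)/(H − s) = 42300 × (394162.5 − 310) / (394162.5 − 42300) = 42300 × 393852.5 / 351862.5 ≈ 47348 mm ≈ 47.3 m.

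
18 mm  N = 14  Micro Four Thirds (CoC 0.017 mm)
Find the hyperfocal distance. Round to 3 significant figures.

1.38 m

Hyperfocal distance H = f²/(N·c) + f = 18²/(14 × 0.017) + 18 = 324/0.238 + 18 ≈ 1379.3 mm ≈ 1.38 m.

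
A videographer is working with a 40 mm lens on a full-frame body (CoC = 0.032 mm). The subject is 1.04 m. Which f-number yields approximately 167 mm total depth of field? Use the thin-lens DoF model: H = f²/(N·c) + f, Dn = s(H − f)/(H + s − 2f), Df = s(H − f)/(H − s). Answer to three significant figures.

Write h = H − f = f²/(N·c). The thin-lens limits are Dn = s·h/(h + (s−f)) and Df = s·h/(h − (s−f)), so DoF = Df − Dn = 2·s·(s−f)·h / (h² − (s−f)²).
That is a quadratic in h: DoF·h² − 2·s·(s−f)·h − DoF·(s−f)² = 0 ⇒ h = (s−f)·(s + √(s² + DoF²)) / DoF = 1000 × (1040 + √(1040² + 167²)) / 167 = 1000 × (1040 + 1053.32) / 167 ≈ 12535 mm.
Then N = f²/(c·h) = 40² / (0.032 × 12535) = 1600 / 401.12 ≈ 3.99.

f/3.99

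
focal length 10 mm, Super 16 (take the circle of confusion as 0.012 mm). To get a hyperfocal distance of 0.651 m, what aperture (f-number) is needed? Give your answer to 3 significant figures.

f/13

Rearrange H = f²/(N·c) + f for N: N = f² / ((H − f)·c).
N = 10² / ((651 − 10) × 0.012) = 100 / 7.692 ≈ 13.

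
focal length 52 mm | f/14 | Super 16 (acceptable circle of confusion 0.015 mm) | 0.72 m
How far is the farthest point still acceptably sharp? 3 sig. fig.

0.759 m

Hyperfocal distance H = f²/(N·c) + f = 52²/(14 × 0.015) + 52 = 2704/0.21 + 52 ≈ 12928.2 mm ≈ 12.93 m.
Far limit Df = s·(H − f)/(H − s) = 720 × (12928.2 − 52) / (12928.2 − 720) = 720 × 12876.2 / 12208.2 ≈ 759.40 mm ≈ 0.759 m.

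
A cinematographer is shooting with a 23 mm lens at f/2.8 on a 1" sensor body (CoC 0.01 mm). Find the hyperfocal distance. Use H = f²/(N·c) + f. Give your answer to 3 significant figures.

18.9 m

Hyperfocal distance H = f²/(N·c) + f = 23²/(2.8 × 0.01) + 23 = 529/0.028 + 23 ≈ 18915.9 mm ≈ 18.9 m.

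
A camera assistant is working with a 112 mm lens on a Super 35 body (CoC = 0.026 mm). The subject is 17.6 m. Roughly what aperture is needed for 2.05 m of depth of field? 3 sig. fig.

f/1.60

Write h = H − f = f²/(N·c). The thin-lens limits are Dn = s·h/(h + (s−f)) and Df = s·h/(h − (s−f)), so DoF = Df − Dn = 2·s·(s−f)·h / (h² − (s−f)²).
That is a quadratic in h: DoF·h² − 2·s·(s−f)·h − DoF·(s−f)² = 0 ⇒ h = (s−f)·(s + √(s² + DoF²)) / DoF = 17488 × (17600 + √(17600² + 2050²)) / 2050 = 17488 × (17600 + 17719.0) / 2050 ≈ 301297 mm.
Then N = f²/(c·h) = 112² / (0.026 × 301297) = 12544 / 7833.7 ≈ 1.60.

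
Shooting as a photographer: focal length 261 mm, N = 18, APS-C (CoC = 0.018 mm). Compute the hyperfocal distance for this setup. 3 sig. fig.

Hyperfocal distance H = f²/(N·c) + f = 261²/(18 × 0.018) + 261 = 68121/0.324 + 261 ≈ 210511.0 mm ≈ 211 m.

211 m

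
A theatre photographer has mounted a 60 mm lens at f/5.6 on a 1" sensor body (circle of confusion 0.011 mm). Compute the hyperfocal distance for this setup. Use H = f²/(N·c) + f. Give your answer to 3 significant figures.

Hyperfocal distance H = f²/(N·c) + f = 60²/(5.6 × 0.011) + 60 = 3600/0.0616 + 60 ≈ 58501.6 mm ≈ 58.5 m.

58.5 m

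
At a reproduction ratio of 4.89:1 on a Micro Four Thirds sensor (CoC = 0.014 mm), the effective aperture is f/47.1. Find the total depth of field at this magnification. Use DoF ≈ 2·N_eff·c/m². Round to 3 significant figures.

At magnification m, DoF ≈ 2·N_eff·c/m² = 2 × 47.1 × 0.014 / 4.89² = 1.319 / 23.91 ≈ 0.0552 mm.

0.0552 mm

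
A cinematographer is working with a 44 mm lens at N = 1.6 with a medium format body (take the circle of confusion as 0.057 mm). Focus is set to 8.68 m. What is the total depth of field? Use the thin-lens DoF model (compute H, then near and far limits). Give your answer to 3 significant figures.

8.46 m

Hyperfocal distance H = f²/(N·c) + f = 44²/(1.6 × 0.057) + 44 = 1936/0.0912 + 44 ≈ 21272.1 mm ≈ 21.27 m.
Near limit Dn = s·(H − f)/(H + s − 2f) = 8680 × (21272.1 − 44) / (21272.1 + 8680 − 2 × 44) = 8680 × 21228.1 / 29864.1 ≈ 6169.9 mm.
Far limit Df = s·(H − f)/(H − s) = 8680 × (21272.1 − 44) / (21272.1 − 8680) = 8680 × 21228.1 / 12592.1 ≈ 14633.0 mm.
Depth of field = Df − Dn = 14633.0 − 6169.9 ≈ 8463.1 mm ≈ 8.46 m.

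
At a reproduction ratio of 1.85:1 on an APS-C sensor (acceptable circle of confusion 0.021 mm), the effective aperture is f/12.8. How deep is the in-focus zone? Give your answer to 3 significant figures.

At magnification m, DoF ≈ 2·N_eff·c/m² = 2 × 12.8 × 0.021 / 1.85² = 0.5376 / 3.423 ≈ 0.157 mm.

0.157 mm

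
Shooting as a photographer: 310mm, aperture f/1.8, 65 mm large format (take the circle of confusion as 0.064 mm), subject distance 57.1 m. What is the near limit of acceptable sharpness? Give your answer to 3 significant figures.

Hyperfocal distance H = f²/(N·c) + f = 310²/(1.8 × 0.064) + 310 = 96100/0.1152 + 310 ≈ 834511.4 mm ≈ 834.5 m.
Near limit Dn = s·(H − f)/(H + s − 2f) = 57100 × (834511.4 − 310) / (834511.4 + 57100 − 2 × 310) = 57100 × 834201.4 / 890991.4 ≈ 53461 mm ≈ 53.5 m.

53.5 m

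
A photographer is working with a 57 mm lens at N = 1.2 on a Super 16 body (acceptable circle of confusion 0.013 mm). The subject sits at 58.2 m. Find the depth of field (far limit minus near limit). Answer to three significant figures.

35.2 m

Hyperfocal distance H = f²/(N·c) + f = 57²/(1.2 × 0.013) + 57 = 3249/0.0156 + 57 ≈ 208326.2 mm ≈ 208.3 m.
Near limit Dn = s·(H − f)/(H + s − 2f) = 58200 × (208326.2 − 57) / (208326.2 + 58200 − 2 × 57) = 58200 × 208269.2 / 266412.2 ≈ 45498 mm.
Far limit Df = s·(H − f)/(H − s) = 58200 × (208326.2 − 57) / (208326.2 − 58200) = 58200 × 208269.2 / 150126.2 ≈ 80741 mm.
Depth of field = Df − Dn = 80741 − 45498 ≈ 35243 mm ≈ 35.2 m.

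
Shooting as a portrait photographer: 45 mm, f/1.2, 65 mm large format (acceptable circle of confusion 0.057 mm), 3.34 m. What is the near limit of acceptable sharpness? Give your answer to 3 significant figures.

3.01 m

Hyperfocal distance H = f²/(N·c) + f = 45²/(1.2 × 0.057) + 45 = 2025/0.0684 + 45 ≈ 29650.3 mm ≈ 29.65 m.
Near limit Dn = s·(H − f)/(H + s − 2f) = 3340 × (29650.3 − 45) / (29650.3 + 3340 − 2 × 45) = 3340 × 29605.3 / 32900.3 ≈ 3005.5 mm ≈ 3.01 m.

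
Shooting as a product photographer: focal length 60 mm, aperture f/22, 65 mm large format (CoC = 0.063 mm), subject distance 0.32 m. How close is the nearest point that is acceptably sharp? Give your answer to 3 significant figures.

291 mm

Hyperfocal distance H = f²/(N·c) + f = 60²/(22 × 0.063) + 60 = 3600/1.386 + 60 ≈ 2657.4 mm ≈ 2.657 m.
Near limit Dn = s·(H − f)/(H + s − 2f) = 320 × (2657.4 − 60) / (2657.4 + 320 − 2 × 60) = 320 × 2597.4 / 2857.4 ≈ 290.88 mm.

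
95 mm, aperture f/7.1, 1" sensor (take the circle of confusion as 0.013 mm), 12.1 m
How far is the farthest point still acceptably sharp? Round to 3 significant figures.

13.8 m

Hyperfocal distance H = f²/(N·c) + f = 95²/(7.1 × 0.013) + 95 = 9025/0.0923 + 95 ≈ 97874.0 mm ≈ 97.87 m.
Far limit Df = s·(H − f)/(H − s) = 12100 × (97874.0 − 95) / (97874.0 − 12100) = 12100 × 97779.0 / 85774.0 ≈ 13794 mm ≈ 13.8 m.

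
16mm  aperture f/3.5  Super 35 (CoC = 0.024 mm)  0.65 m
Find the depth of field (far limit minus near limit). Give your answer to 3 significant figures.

Hyperfocal distance H = f²/(N·c) + f = 16²/(3.5 × 0.024) + 16 = 256/0.084 + 16 ≈ 3063.6 mm ≈ 3.064 m.
Near limit Dn = s·(H − f)/(H + s − 2f) = 650 × (3063.6 − 16) / (3063.6 + 650 − 2 × 16) = 650 × 3047.6 / 3681.6 ≈ 538.07 mm.
Far limit Df = s·(H − f)/(H − s) = 650 × (3063.6 − 16) / (3063.6 − 650) = 650 × 3047.6 / 2413.6 ≈ 820.74 mm.
Depth of field = Df − Dn = 820.74 − 538.07 ≈ 282.67 mm.

283 mm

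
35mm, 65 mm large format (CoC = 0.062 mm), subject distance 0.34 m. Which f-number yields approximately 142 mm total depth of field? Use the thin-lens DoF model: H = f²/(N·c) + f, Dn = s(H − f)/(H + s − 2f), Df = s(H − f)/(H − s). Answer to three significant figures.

Write h = H − f = f²/(N·c). The thin-lens limits are Dn = s·h/(h + (s−f)) and Df = s·h/(h − (s−f)), so DoF = Df − Dn = 2·s·(s−f)·h / (h² − (s−f)²).
That is a quadratic in h: DoF·h² − 2·s·(s−f)·h − DoF·(s−f)² = 0 ⇒ h = (s−f)·(s + √(s² + DoF²)) / DoF = 305 × (340 + √(340² + 142²)) / 142 = 305 × (340 + 368.462) / 142 ≈ 1521.7 mm.
Then N = f²/(c·h) = 35² / (0.062 × 1521.7) = 1225 / 94.345 ≈ 13.

f/13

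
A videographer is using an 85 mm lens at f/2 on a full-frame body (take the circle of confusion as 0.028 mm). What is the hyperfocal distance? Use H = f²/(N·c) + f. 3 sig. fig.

129 m

Hyperfocal distance H = f²/(N·c) + f = 85²/(2 × 0.028) + 85 = 7225/0.056 + 85 ≈ 129102.9 mm ≈ 129 m.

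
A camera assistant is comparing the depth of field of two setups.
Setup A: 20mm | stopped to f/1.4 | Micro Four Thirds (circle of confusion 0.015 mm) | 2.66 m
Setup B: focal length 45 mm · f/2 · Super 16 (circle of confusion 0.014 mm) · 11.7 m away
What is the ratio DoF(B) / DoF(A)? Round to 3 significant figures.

5.15

Setup A: H = 20²/(1.4×0.015) + 20 ≈ 19067.6 mm; DoF = Df − Dn = 3088.00 − 2336.20 ≈ 751.80 mm.
Setup B: H = 45²/(2×0.014) + 45 ≈ 72366.4 mm; DoF = Df − Dn = 13947.8 − 10076.2 ≈ 3871.6 mm.
Ratio = 3871.6 / 751.80 ≈ 5.15.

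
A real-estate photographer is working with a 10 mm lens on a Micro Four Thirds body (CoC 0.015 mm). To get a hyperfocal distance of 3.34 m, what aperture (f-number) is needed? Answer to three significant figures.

Rearrange H = f²/(N·c) + f for N: N = f² / ((H − f)·c).
N = 10² / ((3340 − 10) × 0.015) = 100 / 49.95 ≈ 2.00.

f/2.00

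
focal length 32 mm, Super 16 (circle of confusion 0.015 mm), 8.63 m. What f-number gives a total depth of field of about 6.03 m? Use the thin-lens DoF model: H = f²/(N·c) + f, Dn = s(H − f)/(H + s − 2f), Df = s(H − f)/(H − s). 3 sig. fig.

f/2.50

Write h = H − f = f²/(N·c). The thin-lens limits are Dn = s·h/(h + (s−f)) and Df = s·h/(h − (s−f)), so DoF = Df − Dn = 2·s·(s−f)·h / (h² − (s−f)²).
That is a quadratic in h: DoF·h² − 2·s·(s−f)·h − DoF·(s−f)² = 0 ⇒ h = (s−f)·(s + √(s² + DoF²)) / DoF = 8598 × (8630 + √(8630² + 6030²)) / 6030 = 8598 × (8630 + 10528.0) / 6030 ≈ 27317 mm.
Then N = f²/(c·h) = 32² / (0.015 × 27317) = 1024 / 409.75 ≈ 2.50.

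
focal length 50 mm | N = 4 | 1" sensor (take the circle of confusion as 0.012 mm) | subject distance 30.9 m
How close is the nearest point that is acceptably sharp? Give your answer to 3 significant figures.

19.4 m

Hyperfocal distance H = f²/(N·c) + f = 50²/(4 × 0.012) + 50 = 2500/0.048 + 50 ≈ 52133.3 mm ≈ 52.13 m.
Near limit Dn = s·(H − f)/(H + s − 2f) = 30900 × (52133.3 − 50) / (52133.3 + 30900 − 2 × 50) = 30900 × 52083.3 / 82933.3 ≈ 19406 mm ≈ 19.4 m.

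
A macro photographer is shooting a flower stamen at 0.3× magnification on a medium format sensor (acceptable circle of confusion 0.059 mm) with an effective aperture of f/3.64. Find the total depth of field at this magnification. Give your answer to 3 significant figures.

At magnification m, DoF ≈ 2·N_eff·c/m² = 2 × 3.64 × 0.059 / 0.3² = 0.4295 / 0.09 ≈ 4.77 mm.

4.77 mm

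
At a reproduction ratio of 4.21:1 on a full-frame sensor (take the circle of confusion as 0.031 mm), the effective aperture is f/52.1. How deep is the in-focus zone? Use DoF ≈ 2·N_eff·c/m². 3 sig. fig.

At magnification m, DoF ≈ 2·N_eff·c/m² = 2 × 52.1 × 0.031 / 4.21² = 3.23 / 17.72 ≈ 0.182 mm.

0.182 mm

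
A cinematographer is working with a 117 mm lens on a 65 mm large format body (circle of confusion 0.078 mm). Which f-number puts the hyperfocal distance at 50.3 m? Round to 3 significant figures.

f/3.50

Rearrange H = f²/(N·c) + f for N: N = f² / ((H − f)·c).
N = 117² / ((50300 − 117) × 0.078) = 13689 / 3914 ≈ 3.50.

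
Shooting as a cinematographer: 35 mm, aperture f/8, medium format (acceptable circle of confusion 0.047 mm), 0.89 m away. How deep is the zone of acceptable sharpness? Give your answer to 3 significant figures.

Hyperfocal distance H = f²/(N·c) + f = 35²/(8 × 0.047) + 35 = 1225/0.376 + 35 ≈ 3293.0 mm ≈ 3.293 m.
Near limit Dn = s·(H − f)/(H + s − 2f) = 890 × (3293.0 − 35) / (3293.0 + 890 − 2 × 35) = 890 × 3258.0 / 4113.0 ≈ 704.99 mm.
Far limit Df = s·(H − f)/(H − s) = 890 × (3293.0 − 35) / (3293.0 − 890) = 890 × 3258.0 / 2403.0 ≈ 1206.67 mm.
Depth of field = Df − Dn = 1206.67 − 704.99 ≈ 501.68 mm ≈ 0.502 m.

0.502 m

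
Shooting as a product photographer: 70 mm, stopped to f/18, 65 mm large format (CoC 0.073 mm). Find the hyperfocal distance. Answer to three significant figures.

Hyperfocal distance H = f²/(N·c) + f = 70²/(18 × 0.073) + 70 = 4900/1.314 + 70 ≈ 3799.1 mm ≈ 3.80 m.

3.80 m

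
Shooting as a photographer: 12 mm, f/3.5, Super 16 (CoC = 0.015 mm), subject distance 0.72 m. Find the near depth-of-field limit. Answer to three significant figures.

Hyperfocal distance H = f²/(N·c) + f = 12²/(3.5 × 0.015) + 12 = 144/0.0525 + 12 ≈ 2754.9 mm ≈ 2.755 m.
Near limit Dn = s·(H − f)/(H + s − 2f) = 720 × (2754.9 − 12) / (2754.9 + 720 − 2 × 12) = 720 × 2742.9 / 3450.9 ≈ 572.28 mm ≈ 0.572 m.

0.572 m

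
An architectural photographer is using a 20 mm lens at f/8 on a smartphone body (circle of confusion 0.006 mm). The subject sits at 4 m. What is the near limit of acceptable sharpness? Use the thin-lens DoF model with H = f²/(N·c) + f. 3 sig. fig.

Hyperfocal distance H = f²/(N·c) + f = 20²/(8 × 0.006) + 20 = 400/0.048 + 20 ≈ 8353.3 mm ≈ 8.353 m.
Near limit Dn = s·(H − f)/(H + s − 2f) = 4000 × (8353.3 − 20) / (8353.3 + 4000 − 2 × 20) = 4000 × 8333.3 / 12313.3 ≈ 2707.1 mm ≈ 2.71 m.

2.71 m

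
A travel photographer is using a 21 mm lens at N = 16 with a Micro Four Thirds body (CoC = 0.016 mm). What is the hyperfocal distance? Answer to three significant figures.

Hyperfocal distance H = f²/(N·c) + f = 21²/(16 × 0.016) + 21 = 441/0.256 + 21 ≈ 1743.7 mm ≈ 1.74 m.

1.74 m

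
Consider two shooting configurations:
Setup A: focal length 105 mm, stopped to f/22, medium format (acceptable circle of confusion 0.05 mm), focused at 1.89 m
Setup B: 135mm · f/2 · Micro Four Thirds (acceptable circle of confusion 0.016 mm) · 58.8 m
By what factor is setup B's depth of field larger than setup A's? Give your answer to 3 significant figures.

Setup A: H = 105²/(22×0.05) + 105 ≈ 10127.7 mm; DoF = Df − Dn = 2299.54 − 1604.28 ≈ 695.26 mm.
Setup B: H = 135²/(2×0.016) + 135 ≈ 569666.2 mm; DoF = Df − Dn = 65552 − 53309 ≈ 12243 mm.
Ratio = 12243 / 695.26 ≈ 17.6.

17.6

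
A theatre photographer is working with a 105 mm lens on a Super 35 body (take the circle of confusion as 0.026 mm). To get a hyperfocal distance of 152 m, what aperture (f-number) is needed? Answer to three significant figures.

Rearrange H = f²/(N·c) + f for N: N = f² / ((H − f)·c).
N = 105² / ((152000 − 105) × 0.026) = 11025 / 3949 ≈ 2.79.

f/2.79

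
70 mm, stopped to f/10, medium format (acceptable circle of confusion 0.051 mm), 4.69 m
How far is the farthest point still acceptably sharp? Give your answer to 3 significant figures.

Hyperfocal distance H = f²/(N·c) + f = 70²/(10 × 0.051) + 70 = 4900/0.51 + 70 ≈ 9677.8 mm ≈ 9.678 m.
Far limit Df = s·(H − f)/(H − s) = 4690 × (9677.8 − 70) / (9677.8 − 4690) = 4690 × 9607.8 / 4987.8 ≈ 9034.1 mm ≈ 9.03 m.

9.03 m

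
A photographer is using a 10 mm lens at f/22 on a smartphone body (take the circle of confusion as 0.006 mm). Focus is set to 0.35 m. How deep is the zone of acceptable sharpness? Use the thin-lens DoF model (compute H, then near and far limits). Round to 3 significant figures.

Hyperfocal distance H = f²/(N·c) + f = 10²/(22 × 0.006) + 10 = 100/0.132 + 10 ≈ 767.6 mm ≈ 0.768 m.
Near limit Dn = s·(H − f)/(H + s − 2f) = 350 × (767.6 − 10) / (767.6 + 350 − 2 × 10) = 350 × 757.6 / 1097.6 ≈ 241.58 mm.
Far limit Df = s·(H − f)/(H − s) = 350 × (767.6 − 10) / (767.6 − 350) = 350 × 757.6 / 417.6 ≈ 634.98 mm.
Depth of field = Df − Dn = 634.98 − 241.58 ≈ 393.40 mm.

393 mm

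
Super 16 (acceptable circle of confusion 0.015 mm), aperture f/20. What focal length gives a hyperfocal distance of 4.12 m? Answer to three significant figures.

35.0 mm

From H = f²/(N·c) + f, with f ≪ H: f ≈ √(H·N·c) = √(4120 × 20 × 0.015) = √1236.0 ≈ 35.16 mm.
Exact: f² + N·c·f − N·c·H = 0 ⇒ f = (−N·c + √((N·c)² + 4·N·c·H))/2 = (−0.3 + √4944.1)/2 ≈ 35.007 mm ≈ 35.0 mm.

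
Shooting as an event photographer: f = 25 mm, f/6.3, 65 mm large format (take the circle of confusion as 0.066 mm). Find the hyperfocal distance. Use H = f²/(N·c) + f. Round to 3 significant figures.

1.53 m

Hyperfocal distance H = f²/(N·c) + f = 25²/(6.3 × 0.066) + 25 = 625/0.4158 + 25 ≈ 1528.1 mm ≈ 1.53 m.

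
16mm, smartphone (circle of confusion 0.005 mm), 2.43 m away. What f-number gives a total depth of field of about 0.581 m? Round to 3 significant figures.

f/2.50

Write h = H − f = f²/(N·c). The thin-lens limits are Dn = s·h/(h + (s−f)) and Df = s·h/(h − (s−f)), so DoF = Df − Dn = 2·s·(s−f)·h / (h² − (s−f)²).
That is a quadratic in h: DoF·h² − 2·s·(s−f)·h − DoF·(s−f)² = 0 ⇒ h = (s−f)·(s + √(s² + DoF²)) / DoF = 2414 × (2430 + √(2430² + 581²)) / 581 = 2414 × (2430 + 2498.49) / 581 ≈ 20477 mm.
Then N = f²/(c·h) = 16² / (0.005 × 20477) = 256 / 102.39 ≈ 2.50.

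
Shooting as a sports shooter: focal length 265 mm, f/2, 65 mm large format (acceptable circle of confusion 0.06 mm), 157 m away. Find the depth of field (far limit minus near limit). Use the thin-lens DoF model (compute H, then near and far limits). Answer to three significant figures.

Hyperfocal distance H = f²/(N·c) + f = 265²/(2 × 0.06) + 265 = 70225/0.12 + 265 ≈ 585473.3 mm ≈ 585.5 m.
Near limit Dn = s·(H − f)/(H + s − 2f) = 157000 × (585473.3 − 265) / (585473.3 + 157000 − 2 × 265) = 157000 × 585208.3 / 741943.3 ≈ 123834 mm.
Far limit Df = s·(H − f)/(H − s) = 157000 × (585473.3 − 265) / (585473.3 − 157000) = 157000 × 585208.3 / 428473.3 ≈ 214430 mm.
Depth of field = Df − Dn = 214430 − 123834 ≈ 90596 mm ≈ 90.6 m.

90.6 m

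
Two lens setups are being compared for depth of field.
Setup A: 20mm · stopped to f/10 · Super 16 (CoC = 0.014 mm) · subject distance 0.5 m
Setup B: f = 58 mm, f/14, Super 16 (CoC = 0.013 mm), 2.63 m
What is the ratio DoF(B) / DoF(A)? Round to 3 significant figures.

4.32

Setup A: H = 20²/(10×0.014) + 20 ≈ 2877.1 mm; DoF = Df − Dn = 600.96 − 428.08 ≈ 172.88 mm.
Setup B: H = 58²/(14×0.013) + 58 ≈ 18541.5 mm; DoF = Df − Dn = 3055.12 − 2308.74 ≈ 746.38 mm.
Ratio = 746.38 / 172.88 ≈ 4.32.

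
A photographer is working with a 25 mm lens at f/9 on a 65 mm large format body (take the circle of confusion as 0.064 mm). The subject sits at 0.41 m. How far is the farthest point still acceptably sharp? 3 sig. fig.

0.635 m

Hyperfocal distance H = f²/(N·c) + f = 25²/(9 × 0.064) + 25 = 625/0.576 + 25 ≈ 1110.1 mm ≈ 1.110 m.
Far limit Df = s·(H − f)/(H − s) = 410 × (1110.1 − 25) / (1110.1 − 410) = 410 × 1085.1 / 700.1 ≈ 635.48 mm ≈ 0.635 m.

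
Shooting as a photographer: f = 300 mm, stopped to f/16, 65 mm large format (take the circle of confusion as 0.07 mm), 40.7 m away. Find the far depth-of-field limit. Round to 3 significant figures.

81.9 m

Hyperfocal distance H = f²/(N·c) + f = 300²/(16 × 0.07) + 300 = 90000/1.12 + 300 ≈ 80657.1 mm ≈ 80.66 m.
Far limit Df = s·(H − f)/(H − s) = 40700 × (80657.1 − 300) / (80657.1 − 40700) = 40700 × 80357.1 / 39957.1 ≈ 81851 mm ≈ 81.9 m.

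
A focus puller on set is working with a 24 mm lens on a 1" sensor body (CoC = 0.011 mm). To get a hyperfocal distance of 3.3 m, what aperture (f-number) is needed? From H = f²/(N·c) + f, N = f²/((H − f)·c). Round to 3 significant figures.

Rearrange H = f²/(N·c) + f for N: N = f² / ((H − f)·c).
N = 24² / ((3300 − 24) × 0.011) = 576 / 36.04 ≈ 16.

f/16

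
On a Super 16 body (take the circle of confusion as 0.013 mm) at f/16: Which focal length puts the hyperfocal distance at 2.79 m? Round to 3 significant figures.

24.0 mm

From H = f²/(N·c) + f, with f ≪ H: f ≈ √(H·N·c) = √(2790 × 16 × 0.013) = √580.32 ≈ 24.09 mm.
Exact: f² + N·c·f − N·c·H = 0 ⇒ f = (−N·c + √((N·c)² + 4·N·c·H))/2 = (−0.208 + √2321.3)/2 ≈ 23.986 mm ≈ 24.0 mm.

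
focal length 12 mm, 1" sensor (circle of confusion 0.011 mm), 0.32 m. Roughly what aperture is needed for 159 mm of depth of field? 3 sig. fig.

Write h = H − f = f²/(N·c). The thin-lens limits are Dn = s·h/(h + (s−f)) and Df = s·h/(h − (s−f)), so DoF = Df − Dn = 2·s·(s−f)·h / (h² − (s−f)²).
That is a quadratic in h: DoF·h² − 2·s·(s−f)·h − DoF·(s−f)² = 0 ⇒ h = (s−f)·(s + √(s² + DoF²)) / DoF = 308 × (320 + √(320² + 159²)) / 159 = 308 × (320 + 357.325) / 159 ≈ 1312.1 mm.
Then N = f²/(c·h) = 12² / (0.011 × 1312.1) = 144 / 14.433 ≈ 9.98.

f/9.98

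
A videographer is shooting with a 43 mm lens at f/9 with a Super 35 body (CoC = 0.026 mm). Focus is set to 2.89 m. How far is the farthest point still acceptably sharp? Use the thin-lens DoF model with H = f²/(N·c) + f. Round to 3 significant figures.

4.52 m

Hyperfocal distance H = f²/(N·c) + f = 43²/(9 × 0.026) + 43 = 1849/0.234 + 43 ≈ 7944.7 mm ≈ 7.945 m.
Far limit Df = s·(H − f)/(H − s) = 2890 × (7944.7 − 43) / (7944.7 − 2890) = 2890 × 7901.7 / 5054.7 ≈ 4517.8 mm ≈ 4.52 m.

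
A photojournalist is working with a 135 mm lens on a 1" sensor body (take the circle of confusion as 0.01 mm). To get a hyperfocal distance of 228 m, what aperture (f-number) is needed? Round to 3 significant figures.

f/8

Rearrange H = f²/(N·c) + f for N: N = f² / ((H − f)·c).
N = 135² / ((228000 − 135) × 0.01) = 18225 / 2279 ≈ 8.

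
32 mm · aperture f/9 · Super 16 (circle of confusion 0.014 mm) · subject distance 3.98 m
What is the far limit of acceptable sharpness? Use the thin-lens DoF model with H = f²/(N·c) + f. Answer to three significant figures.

Hyperfocal distance H = f²/(N·c) + f = 32²/(9 × 0.014) + 32 = 1024/0.126 + 32 ≈ 8159.0 mm ≈ 8.159 m.
Far limit Df = s·(H − f)/(H − s) = 3980 × (8159.0 − 32) / (8159.0 − 3980) = 3980 × 8127.0 / 4179.0 ≈ 7740.0 mm ≈ 7.74 m.

7.74 m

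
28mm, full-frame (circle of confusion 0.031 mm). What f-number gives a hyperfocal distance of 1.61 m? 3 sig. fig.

Rearrange H = f²/(N·c) + f for N: N = f² / ((H − f)·c).
N = 28² / ((1610 − 28) × 0.031) = 784 / 49.04 ≈ 16.

f/16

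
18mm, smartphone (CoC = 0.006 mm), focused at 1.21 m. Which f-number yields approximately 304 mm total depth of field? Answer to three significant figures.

f/5.60

Write h = H − f = f²/(N·c). The thin-lens limits are Dn = s·h/(h + (s−f)) and Df = s·h/(h − (s−f)), so DoF = Df − Dn = 2·s·(s−f)·h / (h² − (s−f)²).
That is a quadratic in h: DoF·h² − 2·s·(s−f)·h − DoF·(s−f)² = 0 ⇒ h = (s−f)·(s + √(s² + DoF²)) / DoF = 1192 × (1210 + √(1210² + 304²)) / 304 = 1192 × (1210 + 1247.60) / 304 ≈ 9636.4 mm.
Then N = f²/(c·h) = 18² / (0.006 × 9636.4) = 324 / 57.818 ≈ 5.60.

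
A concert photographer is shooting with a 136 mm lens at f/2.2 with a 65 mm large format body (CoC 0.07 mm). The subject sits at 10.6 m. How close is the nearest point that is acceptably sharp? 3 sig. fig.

Hyperfocal distance H = f²/(N·c) + f = 136²/(2.2 × 0.07) + 136 = 18496/0.154 + 136 ≈ 120239.9 mm ≈ 120.2 m.
Near limit Dn = s·(H − f)/(H + s − 2f) = 10600 × (120239.9 − 136) / (120239.9 + 10600 − 2 × 136) = 10600 × 120103.9 / 130567.9 ≈ 9750.5 mm ≈ 9.75 m.

9.75 m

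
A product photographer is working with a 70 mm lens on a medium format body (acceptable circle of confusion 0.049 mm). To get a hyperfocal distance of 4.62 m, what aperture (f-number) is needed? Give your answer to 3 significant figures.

Rearrange H = f²/(N·c) + f for N: N = f² / ((H − f)·c).
N = 70² / ((4620 − 70) × 0.049) = 4900 / 223.0 ≈ 22.

f/22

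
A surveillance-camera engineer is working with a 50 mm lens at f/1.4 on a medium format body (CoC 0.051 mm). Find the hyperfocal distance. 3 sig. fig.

Hyperfocal distance H = f²/(N·c) + f = 50²/(1.4 × 0.051) + 50 = 2500/0.0714 + 50 ≈ 35064.0 mm ≈ 35.1 m.

35.1 m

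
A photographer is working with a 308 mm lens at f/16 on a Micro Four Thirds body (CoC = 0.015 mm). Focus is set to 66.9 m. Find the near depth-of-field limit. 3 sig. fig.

57.3 m

Hyperfocal distance H = f²/(N·c) + f = 308²/(16 × 0.015) + 308 = 94864/0.24 + 308 ≈ 395574.7 mm ≈ 395.6 m.
Near limit Dn = s·(H − f)/(H + s − 2f) = 66900 × (395574.7 − 308) / (395574.7 + 66900 − 2 × 308) = 66900 × 395266.7 / 461858.7 ≈ 57254 mm ≈ 57.3 m.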